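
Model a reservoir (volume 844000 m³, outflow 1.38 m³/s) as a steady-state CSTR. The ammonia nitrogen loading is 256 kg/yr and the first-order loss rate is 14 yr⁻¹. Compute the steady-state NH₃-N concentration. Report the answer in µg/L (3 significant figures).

4.62 µg/L

Outflow Q = 1.38 m³/s × 3.156e+07 s/yr = 4.355e+07 m³/yr.
Steady-state CSTR mass balance: W = Q·C + k·V·C, so C = W/(Q + kV).
Q + kV = 4.355e+07 + 14·844000 = 5.537e+07 m³/yr.
C = 256/5.537e+07 = 4.624e-06 kg/m³ = 0.004624 mg/L = 4.624 µg/L.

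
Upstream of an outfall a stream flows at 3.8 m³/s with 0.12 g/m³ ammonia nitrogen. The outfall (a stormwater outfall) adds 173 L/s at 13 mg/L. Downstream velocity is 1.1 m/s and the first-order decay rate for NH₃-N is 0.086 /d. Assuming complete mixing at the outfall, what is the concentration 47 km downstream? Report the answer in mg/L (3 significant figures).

0.652 mg/L

173 L/s = 0.173 m³/s.
After complete mixing, C₀ = (0.173·13 + 3.8·0.12) / 3.973 = 0.6808 mg/L.
Travel time t = 4.7e+04 m / 1.1 m/s = 4.273e+04 s = 0.4945 d.
C = 0.6808·exp(−0.086·0.4945) = 0.6808·0.9584 = 0.6525 mg/L.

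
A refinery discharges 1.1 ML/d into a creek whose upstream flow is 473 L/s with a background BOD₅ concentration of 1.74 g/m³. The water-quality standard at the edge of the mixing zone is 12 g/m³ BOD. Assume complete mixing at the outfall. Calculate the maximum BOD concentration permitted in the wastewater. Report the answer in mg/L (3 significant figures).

393 mg/L

1.1 ML/d = 0.01273 m³/s.
473 L/s = 0.473 m³/s.
Mass balance: 12·0.4857 = 0.01273·Cₑ + 0.473·1.74.
Cₑ = (5.829 − 0.823) / 0.01273 = 393.2 mg/L.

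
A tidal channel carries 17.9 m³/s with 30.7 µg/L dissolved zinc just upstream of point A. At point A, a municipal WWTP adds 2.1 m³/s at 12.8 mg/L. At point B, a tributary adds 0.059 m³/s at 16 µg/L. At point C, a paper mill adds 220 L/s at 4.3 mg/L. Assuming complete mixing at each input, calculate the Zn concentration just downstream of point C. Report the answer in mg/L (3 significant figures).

30.7 µg/L = 0.0307 mg/L.
After input A: C = (17.9·0.0307 + 2.1·12.8) / 20 = 1.371 mg/L.
16 µg/L = 0.016 mg/L.
After input B: C = (20·1.371 + 0.059·0.016) / 20.06 = 1.367 mg/L.
220 L/s = 0.22 m³/s.
After input C: C = (20.06·1.367 + 0.22·4.3) / 20.28 = 1.399 mg/L.

1.40 mg/L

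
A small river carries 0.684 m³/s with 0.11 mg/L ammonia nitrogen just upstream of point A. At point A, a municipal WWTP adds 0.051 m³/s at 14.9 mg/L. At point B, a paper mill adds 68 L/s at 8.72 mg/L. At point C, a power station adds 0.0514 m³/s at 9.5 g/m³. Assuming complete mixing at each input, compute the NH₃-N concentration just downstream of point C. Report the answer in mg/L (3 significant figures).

2.24 mg/L

After input A: C = (0.684·0.11 + 0.051·14.9) / 0.735 = 1.136 mg/L.
68 L/s = 0.068 m³/s.
After input B: C = (0.735·1.136 + 0.068·8.72) / 0.803 = 1.778 mg/L.
After input C: C = (0.803·1.778 + 0.0514·9.5) / 0.8544 = 2.243 mg/L.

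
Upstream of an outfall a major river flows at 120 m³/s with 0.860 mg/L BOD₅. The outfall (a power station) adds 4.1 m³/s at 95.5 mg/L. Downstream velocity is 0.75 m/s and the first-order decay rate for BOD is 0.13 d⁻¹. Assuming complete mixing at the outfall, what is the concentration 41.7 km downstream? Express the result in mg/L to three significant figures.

3.67 mg/L

After complete mixing, C₀ = (4.1·95.5 + 120·0.86) / 124.1 = 3.987 mg/L.
Travel time t = 4.17e+04 m / 0.75 m/s = 5.56e+04 s = 0.6435 d.
C = 3.987·exp(−0.13·0.6435) = 3.987·0.9197 = 3.667 mg/L.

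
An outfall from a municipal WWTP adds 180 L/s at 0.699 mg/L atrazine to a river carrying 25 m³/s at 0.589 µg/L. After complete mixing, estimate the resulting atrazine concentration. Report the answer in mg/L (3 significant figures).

0.00558 mg/L

180 L/s = 0.18 m³/s.
0.589 µg/L = 0.000589 mg/L.
Conservation of mass across the mixing zone: C = (0.18·0.699 + 25·0.000589) / (0.18 + 25) = 0.1405/25.18 = 0.005582 mg/L.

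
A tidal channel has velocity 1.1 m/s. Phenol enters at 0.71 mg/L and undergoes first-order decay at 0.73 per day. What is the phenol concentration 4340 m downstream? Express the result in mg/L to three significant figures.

Travel time t = 4340 m / 1.1 m/s = 4340/1.1 = 3945 s = 0.04566 d.
First-order decay: C = 0.71·exp(−0.73·0.04566) = 0.71·0.9672 = 0.6867 mg/L.

0.687 mg/L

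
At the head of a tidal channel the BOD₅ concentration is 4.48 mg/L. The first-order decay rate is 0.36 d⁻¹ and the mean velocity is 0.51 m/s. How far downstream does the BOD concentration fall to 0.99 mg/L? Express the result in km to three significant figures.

185 km

From C = C₀·e^(−kt), t = ln(C₀/C)/k = ln(4.48/0.99)/0.36 = 1.51/0.36 = 4.194 d.
Distance = v·t = 0.51 m/s × 3.623e+05 s = 1.848e+05 m = 184.8 km.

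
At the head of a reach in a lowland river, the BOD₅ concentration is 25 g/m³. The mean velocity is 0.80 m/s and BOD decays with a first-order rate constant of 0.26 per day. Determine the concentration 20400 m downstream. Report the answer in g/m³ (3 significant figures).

Travel time t = 20400 m / 0.80 m/s = 2.04e+04/0.80 = 2.55e+04 s = 0.2951 d.
First-order decay: C = 25·exp(−0.26·0.2951) = 25·0.9261 = 23.15 g/m³.

23.2 g/m³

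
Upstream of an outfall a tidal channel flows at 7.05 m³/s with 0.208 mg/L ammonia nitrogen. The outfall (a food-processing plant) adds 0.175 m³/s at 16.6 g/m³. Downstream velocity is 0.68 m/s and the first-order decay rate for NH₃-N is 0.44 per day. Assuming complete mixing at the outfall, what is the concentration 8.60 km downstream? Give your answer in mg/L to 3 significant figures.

0.567 mg/L

After complete mixing, C₀ = (0.175·16.6 + 7.05·0.208) / 7.225 = 0.605 mg/L.
Travel time t = 8600 m / 0.68 m/s = 1.265e+04 s = 0.1464 d.
C = 0.605·exp(−0.44·0.1464) = 0.605·0.9376 = 0.5673 mg/L.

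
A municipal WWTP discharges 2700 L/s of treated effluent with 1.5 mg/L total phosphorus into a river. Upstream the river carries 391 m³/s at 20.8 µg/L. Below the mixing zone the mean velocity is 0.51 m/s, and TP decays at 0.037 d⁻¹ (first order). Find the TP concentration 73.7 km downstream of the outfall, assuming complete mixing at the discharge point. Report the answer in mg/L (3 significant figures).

0.0291 mg/L

2700 L/s = 2.7 m³/s.
20.8 µg/L = 0.0208 mg/L.
After complete mixing, C₀ = (2.7·1.5 + 391·0.0208) / 393.7 = 0.03094 mg/L.
Travel time t = 7.37e+04 m / 0.51 m/s = 1.445e+05 s = 1.673 d.
C = 0.03094·exp(−0.037·1.673) = 0.03094·0.94 = 0.02909 mg/L.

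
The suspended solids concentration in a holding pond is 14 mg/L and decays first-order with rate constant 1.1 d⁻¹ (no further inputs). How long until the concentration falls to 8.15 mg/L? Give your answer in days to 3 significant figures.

t = ln(C₀/C)/k = ln(14/8.15)/1.1 = 0.541/1.1 = 0.4919 d.

0.492 d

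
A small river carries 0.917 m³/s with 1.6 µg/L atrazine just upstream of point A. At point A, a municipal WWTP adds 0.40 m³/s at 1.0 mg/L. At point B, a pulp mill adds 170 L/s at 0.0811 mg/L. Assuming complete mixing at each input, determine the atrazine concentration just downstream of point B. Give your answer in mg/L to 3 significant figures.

0.279 mg/L

1.6 µg/L = 0.0016 mg/L.
After input A: C = (0.917·0.0016 + 0.4·1) / 1.317 = 0.3048 mg/L.
170 L/s = 0.17 m³/s.
After input B: C = (1.317·0.3048 + 0.17·0.0811) / 1.487 = 0.2793 mg/L.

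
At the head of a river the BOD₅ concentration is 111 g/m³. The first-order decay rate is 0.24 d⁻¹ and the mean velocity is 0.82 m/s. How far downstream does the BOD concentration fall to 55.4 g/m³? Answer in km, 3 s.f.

From C = C₀·e^(−kt), t = ln(C₀/C)/k = ln(111/55.4)/0.24 = 0.695/0.24 = 2.896 d.
Distance = v·t = 0.82 m/s × 2.502e+05 s = 2.051e+05 m = 205.1 km.

205 km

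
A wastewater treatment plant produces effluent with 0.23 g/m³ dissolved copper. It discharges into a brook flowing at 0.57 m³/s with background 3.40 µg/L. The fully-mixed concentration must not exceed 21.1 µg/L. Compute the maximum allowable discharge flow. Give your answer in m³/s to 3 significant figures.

0.0483 m³/s

3.40 µg/L = 0.0034 mg/L.
21.1 µg/L = 0.0211 mg/L.
Mass balance at complete mixing: C_std·(Q_w + Q_r) = Q_w·C_e + Q_r·C_b.
Rearranging, Q_w = Q_r·(C_std − C_b)/(C_e − C_std) = 0.57·(0.0211 − 0.0034) / (0.23 − 0.0211) = 0.0483 m³/s.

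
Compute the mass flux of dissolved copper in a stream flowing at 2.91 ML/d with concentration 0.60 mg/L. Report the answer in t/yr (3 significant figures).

0.638 t/yr

2.91 ML/d = 0.03368 m³/s.
Mass flux = Q·C = 0.03368 m³/s × 0.6 g/m³ = 0.02021 g/s.
= 0.02021 g/s × 31.56 = 0.6377 t/yr.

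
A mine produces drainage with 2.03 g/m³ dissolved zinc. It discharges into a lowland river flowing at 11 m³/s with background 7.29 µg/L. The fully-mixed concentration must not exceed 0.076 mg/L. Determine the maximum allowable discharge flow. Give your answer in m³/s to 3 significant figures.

0.387 m³/s

7.29 µg/L = 0.00729 mg/L.
Mass balance at complete mixing: C_std·(Q_w + Q_r) = Q_w·C_e + Q_r·C_b.
Rearranging, Q_w = Q_r·(C_std − C_b)/(C_e − C_std) = 11·(0.076 − 0.00729) / (2.03 − 0.076) = 0.3868 m³/s.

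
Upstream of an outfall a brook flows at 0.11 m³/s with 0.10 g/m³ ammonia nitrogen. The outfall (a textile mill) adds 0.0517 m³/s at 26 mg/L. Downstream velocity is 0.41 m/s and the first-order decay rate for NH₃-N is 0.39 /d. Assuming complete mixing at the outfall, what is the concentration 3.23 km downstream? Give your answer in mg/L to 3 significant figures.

After complete mixing, C₀ = (0.0517·26 + 0.11·0.1) / 0.1617 = 8.381 mg/L.
Travel time t = 3230 m / 0.41 m/s = 7878 s = 0.09118 d.
C = 8.381·exp(−0.39·0.09118) = 8.381·0.9651 = 8.088 mg/L.

8.09 mg/L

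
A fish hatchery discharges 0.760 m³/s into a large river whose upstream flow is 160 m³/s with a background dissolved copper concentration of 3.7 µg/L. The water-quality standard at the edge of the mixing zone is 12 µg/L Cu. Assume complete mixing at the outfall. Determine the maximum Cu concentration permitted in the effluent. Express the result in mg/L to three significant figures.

3.7 µg/L = 0.0037 mg/L.
12 µg/L = 0.012 mg/L.
Mass balance: 0.012·160.8 = 0.76·Cₑ + 160·0.0037.
Cₑ = (1.929 − 0.592) / 0.76 = 1.759 mg/L.

1.76 mg/L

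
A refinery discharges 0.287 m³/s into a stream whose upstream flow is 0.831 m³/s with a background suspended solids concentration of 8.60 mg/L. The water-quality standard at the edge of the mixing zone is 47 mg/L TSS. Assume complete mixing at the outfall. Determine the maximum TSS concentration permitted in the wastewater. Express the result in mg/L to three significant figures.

158 mg/L

Mass balance: 47·1.118 = 0.287·Cₑ + 0.831·8.6.
Cₑ = (52.55 − 7.147) / 0.287 = 158.2 mg/L.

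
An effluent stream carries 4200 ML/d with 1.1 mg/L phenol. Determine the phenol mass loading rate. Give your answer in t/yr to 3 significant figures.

1690 t/yr

4200 ML/d = 48.61 m³/s.
Mass flux = Q·C = 48.61 m³/s × 1.1 g/m³ = 53.47 g/s.
= 53.47 g/s × 31.56 = 1687 t/yr.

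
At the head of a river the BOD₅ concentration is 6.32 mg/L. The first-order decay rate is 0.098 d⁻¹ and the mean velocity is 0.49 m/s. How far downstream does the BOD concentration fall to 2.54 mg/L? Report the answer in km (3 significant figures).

From C = C₀·e^(−kt), t = ln(C₀/C)/k = ln(6.32/2.54)/0.098 = 0.9116/0.098 = 9.302 d.
Distance = v·t = 0.49 m/s × 8.037e+05 s = 3.938e+05 m = 393.8 km.

394 km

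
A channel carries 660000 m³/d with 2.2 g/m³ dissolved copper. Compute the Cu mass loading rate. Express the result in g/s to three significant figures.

16.8 g/s

660000 m³/d = 7.639 m³/s.
Mass flux = Q·C = 7.639 m³/s × 2.2 g/m³ = 16.81 g/s.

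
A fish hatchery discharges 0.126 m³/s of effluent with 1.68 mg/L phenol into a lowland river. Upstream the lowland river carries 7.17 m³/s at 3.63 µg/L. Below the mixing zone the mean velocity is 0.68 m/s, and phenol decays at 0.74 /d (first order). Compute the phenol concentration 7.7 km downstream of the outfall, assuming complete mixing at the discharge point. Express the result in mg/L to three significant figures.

0.0296 mg/L

3.63 µg/L = 0.00363 mg/L.
After complete mixing, C₀ = (0.126·1.68 + 7.17·0.00363) / 7.296 = 0.03258 mg/L.
Travel time t = 7700 m / 0.68 m/s = 1.132e+04 s = 0.1311 d.
C = 0.03258·exp(−0.74·0.1311) = 0.03258·0.9076 = 0.02957 mg/L.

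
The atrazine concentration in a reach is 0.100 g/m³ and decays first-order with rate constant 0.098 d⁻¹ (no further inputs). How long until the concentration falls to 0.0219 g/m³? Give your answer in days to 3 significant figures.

t = ln(C₀/C)/k = ln(0.100/0.0219)/0.098 = 1.519/0.098 = 15.5 d.

15.5 d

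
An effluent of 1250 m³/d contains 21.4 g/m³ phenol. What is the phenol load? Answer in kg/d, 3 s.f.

1250 m³/d = 0.01447 m³/s.
Mass flux = Q·C = 0.01447 m³/s × 21.4 g/m³ = 0.3096 g/s.
= 0.3096 g/s × 86.4 = 26.75 kg/d.

26.8 kg/d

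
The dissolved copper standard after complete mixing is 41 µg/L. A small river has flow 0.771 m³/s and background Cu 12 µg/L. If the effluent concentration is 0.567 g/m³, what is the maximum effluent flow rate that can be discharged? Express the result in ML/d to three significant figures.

12 µg/L = 0.012 mg/L.
41 µg/L = 0.041 mg/L.
Mass balance at complete mixing: C_std·(Q_w + Q_r) = Q_w·C_e + Q_r·C_b.
Rearranging, Q_w = Q_r·(C_std − C_b)/(C_e − C_std) = 0.771·(0.041 − 0.012) / (0.567 − 0.041) = 0.04251 m³/s.
= 3.673 ML/d.

3.67 ML/d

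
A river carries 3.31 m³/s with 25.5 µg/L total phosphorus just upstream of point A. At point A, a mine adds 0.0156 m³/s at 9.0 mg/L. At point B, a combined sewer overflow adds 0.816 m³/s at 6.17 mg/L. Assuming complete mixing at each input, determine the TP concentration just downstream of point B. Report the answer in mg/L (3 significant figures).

1.27 mg/L

25.5 µg/L = 0.0255 mg/L.
After input A: C = (3.31·0.0255 + 0.0156·9) / 3.326 = 0.0676 mg/L.
After input B: C = (3.326·0.0676 + 0.816·6.17) / 4.142 = 1.27 mg/L.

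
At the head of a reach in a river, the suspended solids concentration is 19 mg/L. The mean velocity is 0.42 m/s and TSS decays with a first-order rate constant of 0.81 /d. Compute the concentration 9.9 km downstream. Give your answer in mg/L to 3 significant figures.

Travel time t = 9.9 km / 0.42 m/s = 9900/0.42 = 2.357e+04 s = 0.2728 d.
First-order decay: C = 19·exp(−0.81·0.2728) = 19·0.8017 = 15.23 mg/L.

15.2 mg/L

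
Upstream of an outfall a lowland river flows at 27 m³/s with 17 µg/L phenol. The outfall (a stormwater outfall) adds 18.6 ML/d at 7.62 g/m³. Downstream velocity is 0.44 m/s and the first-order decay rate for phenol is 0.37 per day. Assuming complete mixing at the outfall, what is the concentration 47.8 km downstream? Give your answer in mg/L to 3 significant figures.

0.0484 mg/L

18.6 ML/d = 0.2153 m³/s.
17 µg/L = 0.017 mg/L.
After complete mixing, C₀ = (0.2153·7.62 + 27·0.017) / 27.22 = 0.07714 mg/L.
Travel time t = 4.78e+04 m / 0.44 m/s = 1.086e+05 s = 1.257 d.
C = 0.07714·exp(−0.37·1.257) = 0.07714·0.628 = 0.04844 mg/L.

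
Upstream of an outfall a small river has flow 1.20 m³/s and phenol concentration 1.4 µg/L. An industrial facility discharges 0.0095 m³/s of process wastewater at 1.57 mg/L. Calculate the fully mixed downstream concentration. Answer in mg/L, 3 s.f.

0.0137 mg/L

1.4 µg/L = 0.0014 mg/L.
By mass balance at complete mixing, C = (0.0095·1.57 + 1.2·0.0014) / (0.0095 + 1.2) = 0.01659/1.21 = 0.01372 mg/L.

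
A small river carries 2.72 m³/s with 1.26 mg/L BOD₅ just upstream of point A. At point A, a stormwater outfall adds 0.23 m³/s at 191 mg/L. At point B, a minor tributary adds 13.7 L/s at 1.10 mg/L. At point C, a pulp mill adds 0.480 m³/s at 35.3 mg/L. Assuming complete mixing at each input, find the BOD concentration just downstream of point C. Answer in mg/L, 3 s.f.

After input A: C = (2.72·1.26 + 0.23·191) / 2.95 = 16.05 mg/L.
13.7 L/s = 0.0137 m³/s.
After input B: C = (2.95·16.05 + 0.0137·1.1) / 2.964 = 15.98 mg/L.
After input C: C = (2.964·15.98 + 0.48·35.3) / 3.444 = 18.68 mg/L.

18.7 mg/L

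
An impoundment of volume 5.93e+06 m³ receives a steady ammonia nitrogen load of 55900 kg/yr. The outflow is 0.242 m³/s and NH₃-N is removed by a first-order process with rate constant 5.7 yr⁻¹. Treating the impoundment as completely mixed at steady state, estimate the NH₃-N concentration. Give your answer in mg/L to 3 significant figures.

1.35 mg/L

Outflow Q = 0.242 m³/s × 3.156e+07 s/yr = 7.637e+06 m³/yr.
Steady-state CSTR mass balance: W = Q·C + k·V·C, so C = W/(Q + kV).
Q + kV = 7.637e+06 + 5.7·5.93e+06 = 4.144e+07 m³/yr.
C = 55900/4.144e+07 = 0.001349 kg/m³ = 1.349 mg/L.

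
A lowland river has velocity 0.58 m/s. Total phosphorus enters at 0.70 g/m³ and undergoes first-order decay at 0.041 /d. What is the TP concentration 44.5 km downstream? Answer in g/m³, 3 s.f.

Travel time t = 44.5 km / 0.58 m/s = 4.45e+04/0.58 = 7.672e+04 s = 0.888 d.
First-order decay: C = 0.70·exp(−0.041·0.888) = 0.70·0.9642 = 0.675 g/m³.

0.675 g/m³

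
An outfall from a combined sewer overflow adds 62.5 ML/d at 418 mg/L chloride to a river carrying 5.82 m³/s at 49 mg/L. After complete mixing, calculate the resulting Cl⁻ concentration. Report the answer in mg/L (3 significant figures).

89.8 mg/L

62.5 ML/d = 0.7234 m³/s.
Conservation of mass across the mixing zone: C = (0.7234·418 + 5.82·49) / (0.7234 + 5.82) = 587.6/6.543 = 89.79 mg/L.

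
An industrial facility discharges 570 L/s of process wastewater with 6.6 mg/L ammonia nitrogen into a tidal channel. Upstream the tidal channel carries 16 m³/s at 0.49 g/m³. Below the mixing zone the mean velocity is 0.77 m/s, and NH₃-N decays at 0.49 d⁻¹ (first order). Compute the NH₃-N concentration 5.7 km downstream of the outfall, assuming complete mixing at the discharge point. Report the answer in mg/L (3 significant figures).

570 L/s = 0.57 m³/s.
After complete mixing, C₀ = (0.57·6.6 + 16·0.49) / 16.57 = 0.7002 mg/L.
Travel time t = 5700 m / 0.77 m/s = 7403 s = 0.08568 d.
C = 0.7002·exp(−0.49·0.08568) = 0.7002·0.9589 = 0.6714 mg/L.

0.671 mg/L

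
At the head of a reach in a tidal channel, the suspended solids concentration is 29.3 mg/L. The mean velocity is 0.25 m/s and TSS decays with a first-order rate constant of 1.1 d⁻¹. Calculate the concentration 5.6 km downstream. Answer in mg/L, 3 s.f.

Travel time t = 5.6 km / 0.25 m/s = 5600/0.25 = 2.24e+04 s = 0.2593 d.
First-order decay: C = 29.3·exp(−1.1·0.2593) = 29.3·0.7519 = 22.03 mg/L.

22.0 mg/L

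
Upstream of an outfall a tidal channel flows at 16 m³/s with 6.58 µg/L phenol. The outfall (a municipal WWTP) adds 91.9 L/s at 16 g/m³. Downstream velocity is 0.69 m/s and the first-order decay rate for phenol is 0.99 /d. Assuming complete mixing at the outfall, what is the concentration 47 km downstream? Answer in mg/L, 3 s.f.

91.9 L/s = 0.0919 m³/s.
6.58 µg/L = 0.00658 mg/L.
After complete mixing, C₀ = (0.0919·16 + 16·0.00658) / 16.09 = 0.09792 mg/L.
Travel time t = 4.7e+04 m / 0.69 m/s = 6.812e+04 s = 0.7884 d.
C = 0.09792·exp(−0.99·0.7884) = 0.09792·0.4582 = 0.04486 mg/L.

0.0449 mg/L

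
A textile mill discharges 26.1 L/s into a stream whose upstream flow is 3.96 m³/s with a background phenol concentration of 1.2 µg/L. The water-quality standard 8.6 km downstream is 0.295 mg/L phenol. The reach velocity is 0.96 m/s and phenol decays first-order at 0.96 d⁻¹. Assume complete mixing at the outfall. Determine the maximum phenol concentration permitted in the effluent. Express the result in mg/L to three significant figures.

49.6 mg/L

26.1 L/s = 0.0261 m³/s.
1.2 µg/L = 0.0012 mg/L.
Travel time to the compliance point: t = 8600/0.96 = 8958 s = 0.1037 d; decay factor exp(−0.96·0.1037) = 0.9053.
So the concentration just after mixing may be at most 0.295/0.9053 = 0.3259 mg/L.
Mass balance: 0.3259·3.986 = 0.0261·Cₑ + 3.96·0.0012.
Cₑ = (1.299 − 0.004752) / 0.0261 = 49.59 mg/L.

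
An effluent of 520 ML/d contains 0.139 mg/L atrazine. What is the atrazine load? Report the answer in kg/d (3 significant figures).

72.3 kg/d

520 ML/d = 6.019 m³/s.
Mass flux = Q·C = 6.019 m³/s × 0.139 g/m³ = 0.8366 g/s.
= 0.8366 g/s × 86.4 = 72.28 kg/d.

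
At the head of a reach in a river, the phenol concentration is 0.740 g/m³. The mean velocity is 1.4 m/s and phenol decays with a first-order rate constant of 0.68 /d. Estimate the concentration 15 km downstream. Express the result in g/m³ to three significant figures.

Travel time t = 15 km / 1.4 m/s = 1.5e+04/1.4 = 1.071e+04 s = 0.124 d.
First-order decay: C = 0.740·exp(−0.68·0.124) = 0.740·0.9191 = 0.6802 g/m³.

0.680 g/m³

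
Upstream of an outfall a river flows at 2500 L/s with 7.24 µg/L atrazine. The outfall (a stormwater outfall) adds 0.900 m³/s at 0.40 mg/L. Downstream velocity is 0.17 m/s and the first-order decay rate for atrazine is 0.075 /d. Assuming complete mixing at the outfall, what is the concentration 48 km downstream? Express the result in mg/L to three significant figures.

0.0870 mg/L

2500 L/s = 2.5 m³/s.
7.24 µg/L = 0.00724 mg/L.
After complete mixing, C₀ = (0.9·0.4 + 2.5·0.00724) / 3.4 = 0.1112 mg/L.
Travel time t = 4.8e+04 m / 0.17 m/s = 2.824e+05 s = 3.268 d.
C = 0.1112·exp(−0.075·3.268) = 0.1112·0.7826 = 0.08703 mg/L.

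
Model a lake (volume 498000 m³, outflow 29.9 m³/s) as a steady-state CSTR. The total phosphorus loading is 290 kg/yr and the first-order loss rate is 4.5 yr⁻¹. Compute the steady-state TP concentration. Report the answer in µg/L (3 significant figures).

Outflow Q = 29.9 m³/s × 3.156e+07 s/yr = 9.436e+08 m³/yr.
Steady-state CSTR mass balance: W = Q·C + k·V·C, so C = W/(Q + kV).
Q + kV = 9.436e+08 + 4.5·498000 = 9.458e+08 m³/yr.
C = 290/9.458e+08 = 3.066e-07 kg/m³ = 0.0003066 mg/L = 0.3066 µg/L.

0.307 µg/L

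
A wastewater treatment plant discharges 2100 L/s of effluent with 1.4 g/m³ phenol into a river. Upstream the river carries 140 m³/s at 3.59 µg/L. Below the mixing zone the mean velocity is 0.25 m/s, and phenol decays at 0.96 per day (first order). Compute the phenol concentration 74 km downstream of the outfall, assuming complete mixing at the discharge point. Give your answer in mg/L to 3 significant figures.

2100 L/s = 2.1 m³/s.
3.59 µg/L = 0.00359 mg/L.
After complete mixing, C₀ = (2.1·1.4 + 140·0.00359) / 142.1 = 0.02423 mg/L.
Travel time t = 7.4e+04 m / 0.25 m/s = 2.96e+05 s = 3.426 d.
C = 0.02423·exp(−0.96·3.426) = 0.02423·0.0373 = 0.0009035 mg/L.

0.000904 mg/L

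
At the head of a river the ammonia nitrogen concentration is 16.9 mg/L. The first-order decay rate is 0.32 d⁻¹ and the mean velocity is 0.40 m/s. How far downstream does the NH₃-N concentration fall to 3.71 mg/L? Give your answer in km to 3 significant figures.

From C = C₀·e^(−kt), t = ln(C₀/C)/k = ln(16.9/3.71)/0.32 = 1.516/0.32 = 4.738 d.
Distance = v·t = 0.40 m/s × 4.094e+05 s = 1.638e+05 m = 163.8 km.

164 km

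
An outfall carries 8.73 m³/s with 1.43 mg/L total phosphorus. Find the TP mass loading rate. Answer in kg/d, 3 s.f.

Mass flux = Q·C = 8.73 m³/s × 1.43 g/m³ = 12.48 g/s.
= 12.48 g/s × 86.4 = 1079 kg/d.

1080 kg/d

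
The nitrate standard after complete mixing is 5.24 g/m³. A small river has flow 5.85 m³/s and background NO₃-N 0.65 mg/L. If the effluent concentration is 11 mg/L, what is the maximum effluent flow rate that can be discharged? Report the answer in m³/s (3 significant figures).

4.66 m³/s

Mass balance at complete mixing: C_std·(Q_w + Q_r) = Q_w·C_e + Q_r·C_b.
Rearranging, Q_w = Q_r·(C_std − C_b)/(C_e − C_std) = 5.85·(5.24 − 0.65) / (11 − 5.24) = 4.662 m³/s.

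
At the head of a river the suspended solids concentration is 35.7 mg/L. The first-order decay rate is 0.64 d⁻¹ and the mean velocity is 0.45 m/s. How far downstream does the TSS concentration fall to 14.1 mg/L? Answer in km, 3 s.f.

From C = C₀·e^(−kt), t = ln(C₀/C)/k = ln(35.7/14.1)/0.64 = 0.929/0.64 = 1.452 d.
Distance = v·t = 0.45 m/s × 1.254e+05 s = 5.644e+04 m = 56.44 km.

56.4 km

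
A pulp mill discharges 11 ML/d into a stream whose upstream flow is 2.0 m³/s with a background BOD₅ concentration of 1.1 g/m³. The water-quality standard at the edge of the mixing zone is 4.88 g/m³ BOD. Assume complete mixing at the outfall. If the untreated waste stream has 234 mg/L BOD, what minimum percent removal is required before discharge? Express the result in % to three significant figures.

11 ML/d = 0.1273 m³/s.
Mass balance: 4.88·2.127 = 0.1273·Cₑ + 2·1.1.
Cₑ = (10.38 − 2.2) / 0.1273 = 64.26 mg/L.
Required removal = 1 − 64.26/234 = 72.54 %.

72.5 %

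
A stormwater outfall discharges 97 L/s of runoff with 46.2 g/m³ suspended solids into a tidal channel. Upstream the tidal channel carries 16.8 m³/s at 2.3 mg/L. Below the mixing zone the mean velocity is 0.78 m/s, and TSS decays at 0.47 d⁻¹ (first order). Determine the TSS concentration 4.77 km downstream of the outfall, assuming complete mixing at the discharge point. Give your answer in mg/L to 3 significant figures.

2.47 mg/L

97 L/s = 0.097 m³/s.
After complete mixing, C₀ = (0.097·46.2 + 16.8·2.3) / 16.9 = 2.552 mg/L.
Travel time t = 4770 m / 0.78 m/s = 6115 s = 0.07078 d.
C = 2.552·exp(−0.47·0.07078) = 2.552·0.9673 = 2.469 mg/L.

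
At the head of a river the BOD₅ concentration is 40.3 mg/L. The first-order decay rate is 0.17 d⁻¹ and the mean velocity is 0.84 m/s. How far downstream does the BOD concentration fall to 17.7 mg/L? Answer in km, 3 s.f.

From C = C₀·e^(−kt), t = ln(C₀/C)/k = ln(40.3/17.7)/0.17 = 0.8228/0.17 = 4.84 d.
Distance = v·t = 0.84 m/s × 4.182e+05 s = 3.513e+05 m = 351.3 km.

351 km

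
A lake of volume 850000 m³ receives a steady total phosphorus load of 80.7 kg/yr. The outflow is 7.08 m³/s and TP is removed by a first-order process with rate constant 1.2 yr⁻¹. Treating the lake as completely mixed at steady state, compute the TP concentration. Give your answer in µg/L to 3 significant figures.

0.360 µg/L

Outflow Q = 7.08 m³/s × 3.156e+07 s/yr = 2.234e+08 m³/yr.
Steady-state CSTR mass balance: W = Q·C + k·V·C, so C = W/(Q + kV).
Q + kV = 2.234e+08 + 1.2·850000 = 2.244e+08 m³/yr.
C = 80.7/2.244e+08 = 3.595e-07 kg/m³ = 0.0003595 mg/L = 0.3595 µg/L.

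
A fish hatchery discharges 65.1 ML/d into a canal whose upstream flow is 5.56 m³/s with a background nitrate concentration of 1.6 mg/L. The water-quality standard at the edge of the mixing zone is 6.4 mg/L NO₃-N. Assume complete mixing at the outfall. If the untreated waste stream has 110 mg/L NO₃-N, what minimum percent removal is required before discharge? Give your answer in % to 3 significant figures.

65.1 ML/d = 0.7535 m³/s.
Mass balance: 6.4·6.313 = 0.7535·Cₑ + 5.56·1.6.
Cₑ = (40.41 − 8.896) / 0.7535 = 41.82 mg/L.
Required removal = 1 − 41.82/110 = 61.98 %.

62.0 %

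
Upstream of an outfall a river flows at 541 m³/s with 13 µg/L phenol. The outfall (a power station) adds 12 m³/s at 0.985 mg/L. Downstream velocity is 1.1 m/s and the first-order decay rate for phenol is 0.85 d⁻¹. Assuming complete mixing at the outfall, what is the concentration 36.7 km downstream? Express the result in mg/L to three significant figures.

0.0246 mg/L

13 µg/L = 0.013 mg/L.
After complete mixing, C₀ = (12·0.985 + 541·0.013) / 553 = 0.03409 mg/L.
Travel time t = 3.67e+04 m / 1.1 m/s = 3.336e+04 s = 0.3862 d.
C = 0.03409·exp(−0.85·0.3862) = 0.03409·0.7202 = 0.02455 mg/L.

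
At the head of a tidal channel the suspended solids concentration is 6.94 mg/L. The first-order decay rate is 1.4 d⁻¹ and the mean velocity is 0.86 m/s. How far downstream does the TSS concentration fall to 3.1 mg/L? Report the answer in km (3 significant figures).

From C = C₀·e^(−kt), t = ln(C₀/C)/k = ln(6.94/3.1)/1.4 = 0.8059/1.4 = 0.5756 d.
Distance = v·t = 0.86 m/s × 4.974e+04 s = 4.277e+04 m = 42.77 km.

42.8 km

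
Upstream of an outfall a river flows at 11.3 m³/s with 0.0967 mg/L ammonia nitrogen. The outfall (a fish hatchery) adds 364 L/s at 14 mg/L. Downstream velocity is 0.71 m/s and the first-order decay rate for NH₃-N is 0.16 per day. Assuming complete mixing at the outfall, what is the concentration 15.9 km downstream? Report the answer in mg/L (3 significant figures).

0.509 mg/L

364 L/s = 0.364 m³/s.
After complete mixing, C₀ = (0.364·14 + 11.3·0.0967) / 11.66 = 0.5306 mg/L.
Travel time t = 1.59e+04 m / 0.71 m/s = 2.239e+04 s = 0.2592 d.
C = 0.5306·exp(−0.16·0.2592) = 0.5306·0.9594 = 0.509 mg/L.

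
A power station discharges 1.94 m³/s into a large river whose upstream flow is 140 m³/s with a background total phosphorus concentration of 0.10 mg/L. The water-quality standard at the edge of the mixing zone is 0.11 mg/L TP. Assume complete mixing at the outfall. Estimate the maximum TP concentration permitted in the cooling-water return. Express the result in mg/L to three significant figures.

Mass balance: 0.11·141.9 = 1.94·Cₑ + 140·0.1.
Cₑ = (15.61 − 14) / 1.94 = 0.8316 mg/L.

0.832 mg/L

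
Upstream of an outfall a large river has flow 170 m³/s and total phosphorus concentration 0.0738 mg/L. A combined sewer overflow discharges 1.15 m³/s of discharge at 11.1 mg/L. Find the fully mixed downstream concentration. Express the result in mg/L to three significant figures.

Conservation of mass across the mixing zone: C = (1.15·11.1 + 170·0.0738) / (1.15 + 170) = 25.31/171.2 = 0.1479 mg/L.

0.148 mg/L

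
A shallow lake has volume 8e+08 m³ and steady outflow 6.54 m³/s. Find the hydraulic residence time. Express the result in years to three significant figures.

Q = 6.54 m³/s × 3.156e+07 s/yr = 2.064e+08 m³/yr.
Hydraulic residence time τ = V/Q = 8e+08/2.064e+08 = 3.876 yr.

3.88 yr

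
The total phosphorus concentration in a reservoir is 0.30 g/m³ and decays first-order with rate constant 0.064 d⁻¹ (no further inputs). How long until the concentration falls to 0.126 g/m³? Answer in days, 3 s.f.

t = ln(C₀/C)/k = ln(0.30/0.126)/0.064 = 0.8675/0.064 = 13.55 d.

13.6 d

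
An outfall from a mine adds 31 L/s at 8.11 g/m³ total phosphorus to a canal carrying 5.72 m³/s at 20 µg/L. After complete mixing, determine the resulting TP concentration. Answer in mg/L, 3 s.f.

0.0636 mg/L

31 L/s = 0.031 m³/s.
20 µg/L = 0.02 mg/L.
Conservation of mass across the mixing zone: C = (0.031·8.11 + 5.72·0.02) / (0.031 + 5.72) = 0.3658/5.751 = 0.06361 mg/L.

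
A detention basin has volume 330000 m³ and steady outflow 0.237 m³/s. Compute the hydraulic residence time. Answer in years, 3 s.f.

Q = 0.237 m³/s × 3.156e+07 s/yr = 7.479e+06 m³/yr.
Hydraulic residence time τ = V/Q = 330000/7.479e+06 = 0.04412 yr.

0.0441 yr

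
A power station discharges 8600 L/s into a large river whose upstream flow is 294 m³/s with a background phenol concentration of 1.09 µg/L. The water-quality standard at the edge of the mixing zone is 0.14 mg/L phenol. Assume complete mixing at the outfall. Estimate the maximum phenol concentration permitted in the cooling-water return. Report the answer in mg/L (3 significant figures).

4.89 mg/L

8600 L/s = 8.6 m³/s.
1.09 µg/L = 0.00109 mg/L.
Mass balance: 0.14·302.6 = 8.6·Cₑ + 294·0.00109.
Cₑ = (42.36 − 0.3205) / 8.6 = 4.889 mg/L.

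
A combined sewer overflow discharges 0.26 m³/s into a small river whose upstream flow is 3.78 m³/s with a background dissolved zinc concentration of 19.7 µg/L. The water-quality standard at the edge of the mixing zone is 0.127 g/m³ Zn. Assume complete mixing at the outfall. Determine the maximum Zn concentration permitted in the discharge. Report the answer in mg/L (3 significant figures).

1.69 mg/L

19.7 µg/L = 0.0197 mg/L.
Mass balance: 0.127·4.04 = 0.26·Cₑ + 3.78·0.0197.
Cₑ = (0.5131 − 0.07447) / 0.26 = 1.687 mg/L.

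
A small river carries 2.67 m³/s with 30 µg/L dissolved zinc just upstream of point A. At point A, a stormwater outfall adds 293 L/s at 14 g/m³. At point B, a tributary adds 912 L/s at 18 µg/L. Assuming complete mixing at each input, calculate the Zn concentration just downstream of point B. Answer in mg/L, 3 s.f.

1.08 mg/L

30 µg/L = 0.03 mg/L.
293 L/s = 0.293 m³/s.
After input A: C = (2.67·0.03 + 0.293·14) / 2.963 = 1.411 mg/L.
912 L/s = 0.912 m³/s.
18 µg/L = 0.018 mg/L.
After input B: C = (2.963·1.411 + 0.912·0.018) / 3.875 = 1.083 mg/L.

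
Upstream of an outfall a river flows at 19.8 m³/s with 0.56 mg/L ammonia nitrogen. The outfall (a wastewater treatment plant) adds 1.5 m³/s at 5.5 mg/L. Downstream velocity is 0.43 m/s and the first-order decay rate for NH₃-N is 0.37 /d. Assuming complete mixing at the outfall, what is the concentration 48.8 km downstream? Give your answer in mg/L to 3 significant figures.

After complete mixing, C₀ = (1.5·5.5 + 19.8·0.56) / 21.3 = 0.9079 mg/L.
Travel time t = 4.88e+04 m / 0.43 m/s = 1.135e+05 s = 1.314 d.
C = 0.9079·exp(−0.37·1.314) = 0.9079·0.6151 = 0.5584 mg/L.

0.558 mg/L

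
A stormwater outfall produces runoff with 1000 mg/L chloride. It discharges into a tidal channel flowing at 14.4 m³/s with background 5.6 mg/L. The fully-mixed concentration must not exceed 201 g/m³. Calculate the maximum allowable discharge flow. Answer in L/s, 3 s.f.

Mass balance at complete mixing: C_std·(Q_w + Q_r) = Q_w·C_e + Q_r·C_b.
Rearranging, Q_w = Q_r·(C_std − C_b)/(C_e − C_std) = 14.4·(201 − 5.6) / (1000 − 201) = 3.522 m³/s.
= 3522 L/s.

3520 L/s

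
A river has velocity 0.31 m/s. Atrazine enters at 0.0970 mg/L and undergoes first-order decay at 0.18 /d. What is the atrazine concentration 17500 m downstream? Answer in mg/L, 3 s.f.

0.0862 mg/L

Travel time t = 17500 m / 0.31 m/s = 1.75e+04/0.31 = 5.645e+04 s = 0.6534 d.
First-order decay: C = 0.0970·exp(−0.18·0.6534) = 0.0970·0.889 = 0.08624 mg/L.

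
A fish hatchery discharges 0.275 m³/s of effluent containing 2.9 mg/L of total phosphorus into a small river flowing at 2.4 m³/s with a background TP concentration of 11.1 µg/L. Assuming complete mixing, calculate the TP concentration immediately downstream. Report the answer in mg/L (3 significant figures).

11.1 µg/L = 0.0111 mg/L.
By mass balance at complete mixing, C = (0.275·2.9 + 2.4·0.0111) / (0.275 + 2.4) = 0.8241/2.675 = 0.3081 mg/L.

0.308 mg/L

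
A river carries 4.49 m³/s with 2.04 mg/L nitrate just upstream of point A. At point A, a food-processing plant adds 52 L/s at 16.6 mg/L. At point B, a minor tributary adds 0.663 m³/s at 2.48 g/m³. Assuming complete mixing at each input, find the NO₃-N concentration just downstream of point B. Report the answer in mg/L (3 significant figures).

52 L/s = 0.052 m³/s.
After input A: C = (4.49·2.04 + 0.052·16.6) / 4.542 = 2.207 mg/L.
After input B: C = (4.542·2.207 + 0.663·2.48) / 5.205 = 2.242 mg/L.

2.24 mg/L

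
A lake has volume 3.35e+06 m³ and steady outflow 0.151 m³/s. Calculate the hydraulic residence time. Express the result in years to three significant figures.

0.703 yr

Q = 0.151 m³/s × 3.156e+07 s/yr = 4.765e+06 m³/yr.
Hydraulic residence time τ = V/Q = 3.35e+06/4.765e+06 = 0.703 yr.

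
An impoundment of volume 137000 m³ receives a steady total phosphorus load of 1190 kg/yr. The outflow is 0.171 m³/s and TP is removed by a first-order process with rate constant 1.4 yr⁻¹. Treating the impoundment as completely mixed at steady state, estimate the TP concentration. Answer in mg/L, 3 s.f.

0.213 mg/L

Outflow Q = 0.171 m³/s × 3.156e+07 s/yr = 5.396e+06 m³/yr.
Steady-state CSTR mass balance: W = Q·C + k·V·C, so C = W/(Q + kV).
Q + kV = 5.396e+06 + 1.4·137000 = 5.588e+06 m³/yr.
C = 1190/5.588e+06 = 0.000213 kg/m³ = 0.213 mg/L.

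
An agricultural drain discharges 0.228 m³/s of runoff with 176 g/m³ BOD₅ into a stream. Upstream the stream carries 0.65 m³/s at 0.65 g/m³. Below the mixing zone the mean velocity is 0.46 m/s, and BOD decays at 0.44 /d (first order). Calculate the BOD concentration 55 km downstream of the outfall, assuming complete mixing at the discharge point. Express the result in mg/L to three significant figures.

25.1 mg/L

After complete mixing, C₀ = (0.228·176 + 0.65·0.65) / 0.878 = 46.19 mg/L.
Travel time t = 5.5e+04 m / 0.46 m/s = 1.196e+05 s = 1.384 d.
C = 46.19·exp(−0.44·1.384) = 46.19·0.544 = 25.12 mg/L.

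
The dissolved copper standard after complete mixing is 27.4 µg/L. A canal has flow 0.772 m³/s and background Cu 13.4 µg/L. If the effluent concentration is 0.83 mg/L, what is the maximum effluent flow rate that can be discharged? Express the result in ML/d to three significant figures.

1.16 ML/d

13.4 µg/L = 0.0134 mg/L.
27.4 µg/L = 0.0274 mg/L.
Mass balance at complete mixing: C_std·(Q_w + Q_r) = Q_w·C_e + Q_r·C_b.
Rearranging, Q_w = Q_r·(C_std − C_b)/(C_e − C_std) = 0.772·(0.0274 − 0.0134) / (0.83 − 0.0274) = 0.01347 m³/s.
= 1.163 ML/d.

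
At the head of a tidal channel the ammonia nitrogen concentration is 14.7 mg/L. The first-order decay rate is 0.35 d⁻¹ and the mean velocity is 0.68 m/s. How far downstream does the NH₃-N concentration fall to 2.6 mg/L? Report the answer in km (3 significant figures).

291 km

From C = C₀·e^(−kt), t = ln(C₀/C)/k = ln(14.7/2.6)/0.35 = 1.732/0.35 = 4.95 d.
Distance = v·t = 0.68 m/s × 4.276e+05 s = 2.908e+05 m = 290.8 km.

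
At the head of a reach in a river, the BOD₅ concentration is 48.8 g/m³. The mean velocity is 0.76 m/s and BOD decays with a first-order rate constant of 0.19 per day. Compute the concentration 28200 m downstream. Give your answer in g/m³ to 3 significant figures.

45.0 g/m³

Travel time t = 28200 m / 0.76 m/s = 2.82e+04/0.76 = 3.711e+04 s = 0.4295 d.
First-order decay: C = 48.8·exp(−0.19·0.4295) = 48.8·0.9216 = 44.98 g/m³.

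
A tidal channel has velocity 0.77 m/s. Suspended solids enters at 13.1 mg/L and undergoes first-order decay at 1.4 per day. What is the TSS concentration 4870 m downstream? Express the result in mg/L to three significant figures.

Travel time t = 4870 m / 0.77 m/s = 4870/0.77 = 6325 s = 0.0732 d.
First-order decay: C = 13.1·exp(−1.4·0.0732) = 13.1·0.9026 = 11.82 mg/L.

11.8 mg/L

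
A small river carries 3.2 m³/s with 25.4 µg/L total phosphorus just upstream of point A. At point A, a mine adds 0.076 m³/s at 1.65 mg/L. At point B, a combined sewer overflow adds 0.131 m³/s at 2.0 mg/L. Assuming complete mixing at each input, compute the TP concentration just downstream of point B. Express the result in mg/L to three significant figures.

25.4 µg/L = 0.0254 mg/L.
After input A: C = (3.2·0.0254 + 0.076·1.65) / 3.276 = 0.06309 mg/L.
After input B: C = (3.276·0.06309 + 0.131·2) / 3.407 = 0.1376 mg/L.

0.138 mg/L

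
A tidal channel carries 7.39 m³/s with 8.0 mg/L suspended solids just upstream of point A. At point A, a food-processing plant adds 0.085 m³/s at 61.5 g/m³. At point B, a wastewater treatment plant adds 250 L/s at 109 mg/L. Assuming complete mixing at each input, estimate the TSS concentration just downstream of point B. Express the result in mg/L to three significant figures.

11.9 mg/L

After input A: C = (7.39·8 + 0.085·61.5) / 7.475 = 8.608 mg/L.
250 L/s = 0.25 m³/s.
After input B: C = (7.475·8.608 + 0.25·109) / 7.725 = 11.86 mg/L.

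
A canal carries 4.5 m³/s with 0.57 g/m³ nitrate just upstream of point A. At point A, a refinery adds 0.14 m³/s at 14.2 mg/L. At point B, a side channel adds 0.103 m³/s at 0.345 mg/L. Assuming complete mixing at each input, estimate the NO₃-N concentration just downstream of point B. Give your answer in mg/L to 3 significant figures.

0.967 mg/L

After input A: C = (4.5·0.57 + 0.14·14.2) / 4.64 = 0.9813 mg/L.
After input B: C = (4.64·0.9813 + 0.103·0.345) / 4.743 = 0.9674 mg/L.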